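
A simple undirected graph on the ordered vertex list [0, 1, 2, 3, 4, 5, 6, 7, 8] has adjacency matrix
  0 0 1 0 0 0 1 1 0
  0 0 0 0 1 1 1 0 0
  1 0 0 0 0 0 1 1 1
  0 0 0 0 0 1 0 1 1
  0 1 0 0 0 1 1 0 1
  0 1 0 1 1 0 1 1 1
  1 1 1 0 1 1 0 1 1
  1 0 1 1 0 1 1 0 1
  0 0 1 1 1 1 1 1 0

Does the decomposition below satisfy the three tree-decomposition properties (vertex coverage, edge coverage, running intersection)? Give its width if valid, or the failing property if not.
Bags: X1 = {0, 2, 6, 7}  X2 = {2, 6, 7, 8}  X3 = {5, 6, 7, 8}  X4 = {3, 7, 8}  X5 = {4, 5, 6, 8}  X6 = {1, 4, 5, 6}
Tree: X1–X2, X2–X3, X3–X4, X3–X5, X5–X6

A tree decomposition must satisfy three properties: every vertex lies in some bag; for every edge, both endpoints lie together in some bag; and for every vertex, the bags containing it form a connected subtree. Here edge (5,3) lies in no bag, so the decomposition is invalid.

No — edge (5,3) lies in no bag.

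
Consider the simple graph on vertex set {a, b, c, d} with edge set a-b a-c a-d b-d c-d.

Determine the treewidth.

2

A width-2 tree decomposition is:
Bags: B1 = {a, b, d}  B2 = {a, c, d}
Tree: B1–B2
Each bag holds 3 vertices, so the decomposition has width 2, which upper-bounds the treewidth. For the lower bound, the 3 vertices {a, c, d} are pairwise adjacent, and any tree decomposition puts a clique entirely inside one bag — forcing width ≥ 2. The upper and lower bounds meet at 2, so that is the treewidth.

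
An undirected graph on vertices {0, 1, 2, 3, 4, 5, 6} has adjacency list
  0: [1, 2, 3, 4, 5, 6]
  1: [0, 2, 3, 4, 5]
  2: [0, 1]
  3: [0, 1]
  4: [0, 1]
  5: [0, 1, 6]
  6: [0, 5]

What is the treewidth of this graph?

A width-2 tree decomposition is:
Bags: B1 = {0, 1, 5}  B2 = {0, 1, 3}  B3 = {0, 1, 4}  B4 = {0, 5, 6}  B5 = {0, 1, 2}
Tree: B1–B2, B2–B3, B1–B4, B2–B5
Every bag has size at most 3, so the width is 3 − 1 = 2 and tw(G) ≤ 2. For the lower bound, the 3 vertices {0, 1, 2} are pairwise adjacent, and any tree decomposition puts a clique entirely inside one bag — forcing width ≥ 2. Combining the bounds, tw(G) = 2.

2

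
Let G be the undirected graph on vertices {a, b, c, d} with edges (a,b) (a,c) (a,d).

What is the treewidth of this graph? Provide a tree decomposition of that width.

Each bag holds 2 vertices, so the decomposition has width 1, which upper-bounds the treewidth. Any graph with an edge has treewidth ≥ 1, and G has the edge b–a. The upper and lower bounds meet at 1, so that is the treewidth.

Treewidth 1.
One optimal decomposition is:
Bags: B1 = {a, b}  B2 = {a, c}  B3 = {a, d}
Tree: B1–B2, B1–B3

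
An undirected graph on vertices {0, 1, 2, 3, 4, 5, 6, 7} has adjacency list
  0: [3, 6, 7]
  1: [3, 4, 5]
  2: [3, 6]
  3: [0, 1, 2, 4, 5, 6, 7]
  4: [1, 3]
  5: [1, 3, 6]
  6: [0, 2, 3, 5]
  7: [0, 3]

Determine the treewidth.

A width-2 tree decomposition is:
Bags: B1 = {0, 3, 6}  B2 = {0, 3, 7}  B3 = {2, 3, 6}  B4 = {3, 5, 6}  B5 = {1, 3, 5}  B6 = {1, 3, 4}
Tree: B1–B2, B1–B3, B1–B4, B4–B5, B5–B6
Each bag holds 3 vertices, so the decomposition has width 2, which upper-bounds the treewidth. Conversely, {1, 3, 4} is a clique of size 3, and the vertices of any clique must share a bag in every tree decomposition; so some bag has ≥ 3 vertices and tw(G) ≥ 2. Therefore the treewidth is 2.

2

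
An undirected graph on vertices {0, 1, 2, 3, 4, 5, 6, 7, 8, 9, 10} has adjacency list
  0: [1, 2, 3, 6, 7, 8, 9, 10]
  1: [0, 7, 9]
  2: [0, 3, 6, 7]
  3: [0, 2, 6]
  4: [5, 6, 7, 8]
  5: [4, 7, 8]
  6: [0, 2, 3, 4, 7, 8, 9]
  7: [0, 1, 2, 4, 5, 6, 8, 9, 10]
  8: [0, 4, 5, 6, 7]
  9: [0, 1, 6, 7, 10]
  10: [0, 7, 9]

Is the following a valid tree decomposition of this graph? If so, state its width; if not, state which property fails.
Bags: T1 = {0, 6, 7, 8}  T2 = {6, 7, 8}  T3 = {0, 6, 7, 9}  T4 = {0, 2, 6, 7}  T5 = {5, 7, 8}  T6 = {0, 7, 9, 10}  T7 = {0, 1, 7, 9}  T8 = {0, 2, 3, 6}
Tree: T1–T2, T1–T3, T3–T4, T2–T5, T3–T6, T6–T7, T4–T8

A tree decomposition must satisfy three properties: every vertex lies in some bag; for every edge, both endpoints lie together in some bag; and for every vertex, the bags containing it form a connected subtree. Here vertex 4 appears in no bag, so the decomposition is invalid.

No — vertex 4 appears in no bag.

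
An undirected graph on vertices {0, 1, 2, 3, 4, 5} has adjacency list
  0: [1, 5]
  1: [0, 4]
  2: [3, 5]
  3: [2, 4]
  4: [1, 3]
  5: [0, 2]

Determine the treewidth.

A width-2 tree decomposition is:
Bags: B1 = {0, 1, 5}  B2 = {1, 2, 5}  B3 = {1, 2, 3}  B4 = {1, 3, 4}
Tree: B1–B2, B2–B3, B3–B4
Every bag has size at most 3, so the width is 3 − 1 = 2 and tw(G) ≤ 2. For the lower bound, G contains the cycle 1–0–5–2–3–4–1, so G is not a forest; only forests have treewidth ≤ 1, hence tw(G) ≥ 2. Hence tw(G) = 2 exactly.

2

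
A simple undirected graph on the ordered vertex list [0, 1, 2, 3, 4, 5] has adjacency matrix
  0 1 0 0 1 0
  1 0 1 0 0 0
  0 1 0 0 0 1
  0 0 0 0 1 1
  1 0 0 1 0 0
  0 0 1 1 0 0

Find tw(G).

2

A width-2 tree decomposition is:
Bags: B1 = {0, 1, 4}  B2 = {1, 2, 4}  B3 = {2, 4, 5}  B4 = {3, 4, 5}
Tree: B1–B2, B2–B3, B3–B4
Each bag holds 3 vertices, so the decomposition has width 2, which upper-bounds the treewidth. The edges 4–0–1–2–5–3–4 form a cycle, so G is not a tree and its treewidth is at least 2. Therefore the treewidth is 2.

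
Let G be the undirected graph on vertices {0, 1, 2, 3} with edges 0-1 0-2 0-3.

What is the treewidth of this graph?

1

A width-1 tree decomposition is:
Bags: B1 = {0, 1}  B2 = {0, 2}  B3 = {0, 3}
Tree: B1–B2, B1–B3
Each bag holds 2 vertices, so the decomposition has width 1, which upper-bounds the treewidth. G has an edge, so its treewidth is at least 1. Hence tw(G) = 1 exactly.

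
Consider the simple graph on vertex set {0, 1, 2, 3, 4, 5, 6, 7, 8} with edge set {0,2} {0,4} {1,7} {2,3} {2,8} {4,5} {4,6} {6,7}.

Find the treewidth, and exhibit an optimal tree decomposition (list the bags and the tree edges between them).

Every bag has size at most 2, so the width is 2 − 1 = 1 and tw(G) ≤ 1. G has an edge, so its treewidth is at least 1. Hence tw(G) = 1 exactly.

Treewidth 1.
One optimal decomposition is:
Bags: B1 = {0, 2}  B2 = {0, 4}  B3 = {4, 6}  B4 = {2, 3}  B5 = {4, 5}  B6 = {6, 7}  B7 = {1, 7}  B8 = {2, 8}
Tree: B1–B2, B2–B3, B1–B4, B2–B5, B3–B6, B6–B7, B4–B8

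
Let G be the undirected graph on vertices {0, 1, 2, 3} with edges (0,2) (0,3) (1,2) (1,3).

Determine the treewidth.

A width-2 tree decomposition is:
Bags: B1 = {1, 2, 3}  B2 = {0, 2, 3}
Tree: B1–B2
The largest bag has 3 vertices, giving width 2; this decomposition certifies tw(G) ≤ 2. Since 2–1–3–0–2 is a cycle in G, G is not acyclic. Forests are exactly the graphs of treewidth ≤ 1, so tw(G) ≥ 2. Therefore the treewidth is 2.

2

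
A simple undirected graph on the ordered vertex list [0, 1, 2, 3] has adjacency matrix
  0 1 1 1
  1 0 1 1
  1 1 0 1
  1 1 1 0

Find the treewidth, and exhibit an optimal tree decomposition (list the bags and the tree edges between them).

With just one bag of size 4, the width is 4 − 1 = 3, so tw(G) ≤ 3. On the other hand G contains the 4-clique {0, 1, 2, 3}. A clique must lie in a single bag of any decomposition, so no decomposition can have width below 3. Therefore the treewidth is 3.

Treewidth 3.
One optimal decomposition is:
Bags: B1 = {0, 1, 2, 3}
Tree: (single bag)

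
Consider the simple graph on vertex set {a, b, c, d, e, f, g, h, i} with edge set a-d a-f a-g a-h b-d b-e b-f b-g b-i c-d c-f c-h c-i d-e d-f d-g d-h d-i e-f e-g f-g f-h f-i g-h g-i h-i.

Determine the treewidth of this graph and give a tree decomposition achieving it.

The largest bag has 5 vertices, giving width 4; this decomposition certifies tw(G) ≤ 4. Conversely, {b, d, e, f, g} is a clique of size 5, and the vertices of any clique must share a bag in every tree decomposition; so some bag has ≥ 5 vertices and tw(G) ≥ 4. The upper and lower bounds meet at 4, so that is the treewidth.

Treewidth 4.
Bags: B1 = {d, f, g, h, i}  B2 = {a, d, f, g, h}  B3 = {b, d, f, g, i}  B4 = {b, d, e, f, g}  B5 = {c, d, f, h, i}
Tree: B1–B2, B1–B3, B3–B4, B1–B5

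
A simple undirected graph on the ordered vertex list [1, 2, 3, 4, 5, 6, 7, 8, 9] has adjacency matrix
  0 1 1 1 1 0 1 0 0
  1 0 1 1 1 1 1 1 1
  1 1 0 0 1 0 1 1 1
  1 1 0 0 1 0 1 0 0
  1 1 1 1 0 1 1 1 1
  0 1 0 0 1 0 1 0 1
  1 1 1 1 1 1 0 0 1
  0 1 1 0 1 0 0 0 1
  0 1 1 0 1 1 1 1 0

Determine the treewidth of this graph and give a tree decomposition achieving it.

The largest bag has 5 vertices, giving width 4; this decomposition certifies tw(G) ≤ 4. Conversely, {2, 3, 5, 8, 9} is a clique of size 5, and the vertices of any clique must share a bag in every tree decomposition; so some bag has ≥ 5 vertices and tw(G) ≥ 4. Combining the bounds, tw(G) = 4.

Treewidth 4.
One optimal decomposition is:
Bags: B1 = {2, 3, 5, 7, 9}  B2 = {2, 5, 6, 7, 9}  B3 = {2, 3, 5, 8, 9}  B4 = {1, 2, 3, 5, 7}  B5 = {1, 2, 4, 5, 7}
Tree: B1–B2, B1–B3, B1–B4, B4–B5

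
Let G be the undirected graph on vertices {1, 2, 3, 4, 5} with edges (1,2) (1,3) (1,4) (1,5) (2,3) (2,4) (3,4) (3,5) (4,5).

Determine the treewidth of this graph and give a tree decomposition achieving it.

Treewidth 3.
Bags: B1 = {1, 2, 3, 4}  B2 = {1, 3, 4, 5}
Tree: B1–B2

Every bag has size at most 4, so the width is 4 − 1 = 3 and tw(G) ≤ 3. On the other hand G contains the 4-clique {1, 2, 3, 4}. A clique must lie in a single bag of any decomposition, so no decomposition can have width below 3. Combining the bounds, tw(G) = 3.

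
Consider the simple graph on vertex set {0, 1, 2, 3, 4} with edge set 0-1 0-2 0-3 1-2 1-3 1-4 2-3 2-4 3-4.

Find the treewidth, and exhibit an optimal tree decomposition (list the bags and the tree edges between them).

Treewidth 3.
Bags: B1 = {1, 2, 3, 4}  B2 = {0, 1, 2, 3}
Tree: B1–B2

Each bag holds 4 vertices, so the decomposition has width 3, which upper-bounds the treewidth. For the lower bound, the 4 vertices {0, 1, 2, 3} are pairwise adjacent, and any tree decomposition puts a clique entirely inside one bag — forcing width ≥ 3. The upper and lower bounds meet at 3, so that is the treewidth.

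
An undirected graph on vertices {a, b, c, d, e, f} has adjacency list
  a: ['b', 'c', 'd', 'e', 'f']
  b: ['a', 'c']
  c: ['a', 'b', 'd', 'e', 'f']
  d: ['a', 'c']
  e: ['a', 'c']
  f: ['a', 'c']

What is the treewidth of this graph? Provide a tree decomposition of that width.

The largest bag has 3 vertices, giving width 2; this decomposition certifies tw(G) ≤ 2. For the lower bound, the 3 vertices {a, c, d} are pairwise adjacent, and any tree decomposition puts a clique entirely inside one bag — forcing width ≥ 2. Therefore the treewidth is 2.

Treewidth 2.
One optimal decomposition is:
Bags: B1 = {a, c, e}  B2 = {a, c, d}  B3 = {a, b, c}  B4 = {a, c, f}
Tree: B1–B2, B1–B3, B2–B4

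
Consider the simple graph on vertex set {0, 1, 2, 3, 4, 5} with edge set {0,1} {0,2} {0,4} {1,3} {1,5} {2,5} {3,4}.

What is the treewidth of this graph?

A width-2 tree decomposition is:
Bags: B1 = {1, 3, 4}  B2 = {0, 1, 4}  B3 = {0, 1, 5}  B4 = {0, 2, 5}
Tree: B1–B2, B2–B3, B3–B4
The largest bag has 3 vertices, giving width 2; this decomposition certifies tw(G) ≤ 2. Since 3–4–0–1–3 is a cycle in G, G is not acyclic. Forests are exactly the graphs of treewidth ≤ 1, so tw(G) ≥ 2. Combining the bounds, tw(G) = 2.

2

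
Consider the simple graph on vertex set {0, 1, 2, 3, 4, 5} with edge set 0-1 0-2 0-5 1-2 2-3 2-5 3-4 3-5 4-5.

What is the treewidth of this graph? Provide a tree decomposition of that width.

Each bag holds 3 vertices, so the decomposition has width 2, which upper-bounds the treewidth. On the other hand G contains the 3-clique {0, 1, 2}. A clique must lie in a single bag of any decomposition, so no decomposition can have width below 2. Therefore the treewidth is 2.

Treewidth 2.
Bags: B1 = {2, 3, 5}  B2 = {0, 2, 5}  B3 = {0, 1, 2}  B4 = {3, 4, 5}
Tree: B1–B2, B2–B3, B1–B4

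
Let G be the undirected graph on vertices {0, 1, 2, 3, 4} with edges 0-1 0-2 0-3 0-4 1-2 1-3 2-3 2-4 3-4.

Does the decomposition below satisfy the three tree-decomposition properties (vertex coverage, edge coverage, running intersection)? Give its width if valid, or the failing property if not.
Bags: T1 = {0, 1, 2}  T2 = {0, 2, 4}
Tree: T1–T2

No — vertex 3 appears in no bag.

A tree decomposition must satisfy three properties: every vertex lies in some bag; for every edge, both endpoints lie together in some bag; and for every vertex, the bags containing it form a connected subtree. Here vertex 3 appears in no bag, so the decomposition is invalid.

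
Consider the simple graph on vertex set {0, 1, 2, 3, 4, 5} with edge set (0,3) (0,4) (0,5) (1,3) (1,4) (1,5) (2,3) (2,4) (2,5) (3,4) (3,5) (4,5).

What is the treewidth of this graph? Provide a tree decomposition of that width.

Each bag holds 4 vertices, so the decomposition has width 3, which upper-bounds the treewidth. Conversely, {0, 3, 4, 5} is a clique of size 4, and the vertices of any clique must share a bag in every tree decomposition; so some bag has ≥ 4 vertices and tw(G) ≥ 3. Hence tw(G) = 3 exactly.

Treewidth 3.
Bags: B1 = {1, 3, 4, 5}  B2 = {0, 3, 4, 5}  B3 = {2, 3, 4, 5}
Tree: B1–B2, B2–B3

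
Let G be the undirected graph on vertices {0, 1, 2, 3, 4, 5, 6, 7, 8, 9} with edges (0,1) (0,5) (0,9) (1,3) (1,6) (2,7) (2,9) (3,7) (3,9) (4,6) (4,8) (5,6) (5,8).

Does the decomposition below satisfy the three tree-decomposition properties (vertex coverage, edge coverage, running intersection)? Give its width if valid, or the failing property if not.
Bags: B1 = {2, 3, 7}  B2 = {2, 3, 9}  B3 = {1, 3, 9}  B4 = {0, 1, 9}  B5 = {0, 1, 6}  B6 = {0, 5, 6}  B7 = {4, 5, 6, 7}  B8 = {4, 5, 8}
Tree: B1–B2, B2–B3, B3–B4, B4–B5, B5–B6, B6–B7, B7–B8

No — bags containing vertex 7 are not connected in the tree.

A tree decomposition must satisfy three properties: every vertex lies in some bag; for every edge, both endpoints lie together in some bag; and for every vertex, the bags containing it form a connected subtree. Here bags containing vertex 7 are not connected in the tree, so the decomposition is invalid.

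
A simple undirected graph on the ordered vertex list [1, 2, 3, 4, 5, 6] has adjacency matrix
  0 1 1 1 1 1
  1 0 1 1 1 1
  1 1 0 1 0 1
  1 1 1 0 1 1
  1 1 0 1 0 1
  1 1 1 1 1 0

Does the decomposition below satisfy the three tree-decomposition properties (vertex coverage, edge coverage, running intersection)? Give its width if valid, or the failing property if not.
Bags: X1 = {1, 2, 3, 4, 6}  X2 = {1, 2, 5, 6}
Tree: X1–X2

No — edge (4,5) lies in no bag.

A tree decomposition must satisfy three properties: every vertex lies in some bag; for every edge, both endpoints lie together in some bag; and for every vertex, the bags containing it form a connected subtree. Here edge (4,5) lies in no bag, so the decomposition is invalid.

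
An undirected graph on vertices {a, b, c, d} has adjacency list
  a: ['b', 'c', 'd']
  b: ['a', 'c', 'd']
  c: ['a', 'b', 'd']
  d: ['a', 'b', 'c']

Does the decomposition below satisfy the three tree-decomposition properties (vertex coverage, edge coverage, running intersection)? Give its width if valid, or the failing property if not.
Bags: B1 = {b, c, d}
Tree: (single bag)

A tree decomposition must satisfy three properties: every vertex lies in some bag; for every edge, both endpoints lie together in some bag; and for every vertex, the bags containing it form a connected subtree. Here vertex a appears in no bag, so the decomposition is invalid.

No — vertex a appears in no bag.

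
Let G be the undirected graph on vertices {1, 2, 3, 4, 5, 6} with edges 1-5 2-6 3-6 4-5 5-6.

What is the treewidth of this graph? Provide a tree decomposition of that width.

Treewidth 1.
One such decomposition:
Bags: B1 = {3, 6}  B2 = {5, 6}  B3 = {2, 6}  B4 = {4, 5}  B5 = {1, 5}
Tree: B1–B2, B1–B3, B2–B4, B2–B5

Each bag holds 2 vertices, so the decomposition has width 1, which upper-bounds the treewidth. Since G has at least one edge (e.g. 6–3), it is not an edgeless graph, so tw(G) ≥ 1. The upper and lower bounds meet at 1, so that is the treewidth.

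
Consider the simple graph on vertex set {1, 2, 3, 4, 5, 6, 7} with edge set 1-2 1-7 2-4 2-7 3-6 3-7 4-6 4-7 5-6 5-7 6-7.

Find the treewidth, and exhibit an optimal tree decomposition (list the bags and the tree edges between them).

Treewidth 2.
One optimal decomposition is:
Bags: B1 = {3, 6, 7}  B2 = {4, 6, 7}  B3 = {2, 4, 7}  B4 = {5, 6, 7}  B5 = {1, 2, 7}
Tree: B1–B2, B2–B3, B1–B4, B3–B5

Each bag holds 3 vertices, so the decomposition has width 2, which upper-bounds the treewidth. For the lower bound, the 3 vertices {1, 2, 7} are pairwise adjacent, and any tree decomposition puts a clique entirely inside one bag — forcing width ≥ 2. The upper and lower bounds meet at 2, so that is the treewidth.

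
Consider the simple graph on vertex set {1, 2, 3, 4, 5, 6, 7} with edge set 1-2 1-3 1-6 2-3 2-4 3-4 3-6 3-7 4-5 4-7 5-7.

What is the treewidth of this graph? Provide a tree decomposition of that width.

Treewidth 2.
One optimal decomposition is:
Bags: B1 = {3, 4, 7}  B2 = {2, 3, 4}  B3 = {1, 2, 3}  B4 = {1, 3, 6}  B5 = {4, 5, 7}
Tree: B1–B2, B2–B3, B3–B4, B1–B5

Each bag holds 3 vertices, so the decomposition has width 2, which upper-bounds the treewidth. For the lower bound, the 3 vertices {1, 2, 3} are pairwise adjacent, and any tree decomposition puts a clique entirely inside one bag — forcing width ≥ 2. Combining the bounds, tw(G) = 2.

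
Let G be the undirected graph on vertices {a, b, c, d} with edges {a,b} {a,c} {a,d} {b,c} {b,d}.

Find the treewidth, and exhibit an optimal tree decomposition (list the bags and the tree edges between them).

Treewidth 2.
One such decomposition:
Bags: B1 = {a, b, c}  B2 = {a, b, d}
Tree: B1–B2

Each bag holds 3 vertices, so the decomposition has width 2, which upper-bounds the treewidth. For the lower bound, the 3 vertices {a, b, d} are pairwise adjacent, and any tree decomposition puts a clique entirely inside one bag — forcing width ≥ 2. The upper and lower bounds meet at 2, so that is the treewidth.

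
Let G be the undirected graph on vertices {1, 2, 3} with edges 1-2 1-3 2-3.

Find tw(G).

A width-2 tree decomposition is:
Bags: B1 = {1, 2, 3}
Tree: (single bag)
With just one bag of size 3, the width is 3 − 1 = 2, so tw(G) ≤ 2. Conversely, {1, 2, 3} is a clique of size 3, and the vertices of any clique must share a bag in every tree decomposition; so some bag has ≥ 3 vertices and tw(G) ≥ 2. Combining the bounds, tw(G) = 2.

2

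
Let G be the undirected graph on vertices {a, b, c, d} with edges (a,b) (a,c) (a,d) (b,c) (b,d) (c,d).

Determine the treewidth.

3

A width-3 tree decomposition is:
Bags: B1 = {a, b, c, d}
Tree: (single bag)
With just one bag of size 4, the width is 4 − 1 = 3, so tw(G) ≤ 3. Conversely, {a, b, c, d} is a clique of size 4, and the vertices of any clique must share a bag in every tree decomposition; so some bag has ≥ 4 vertices and tw(G) ≥ 3. Therefore the treewidth is 3.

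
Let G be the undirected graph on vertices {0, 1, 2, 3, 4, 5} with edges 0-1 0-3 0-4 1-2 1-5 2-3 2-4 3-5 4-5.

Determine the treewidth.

A width-3 tree decomposition is:
Bags: B1 = {0, 1, 2, 5}  B2 = {0, 2, 3, 5}  B3 = {0, 2, 4, 5}
Tree: B1–B2, B2–B3
Every bag has size at most 4, so the width is 4 − 1 = 3 and tw(G) ≤ 3. For the lower bound: the 4 vertex sets {0,1}, {3,5}, {2}, {4} are disjoint, each induces a connected subgraph, and every pair is joined by at least one edge of G. Contracting each set to a single vertex therefore yields K_{4} as a minor, and since treewidth is minor-monotone, tw(G) ≥ tw(K_{4}) = 3. Combining the bounds, tw(G) = 3.

3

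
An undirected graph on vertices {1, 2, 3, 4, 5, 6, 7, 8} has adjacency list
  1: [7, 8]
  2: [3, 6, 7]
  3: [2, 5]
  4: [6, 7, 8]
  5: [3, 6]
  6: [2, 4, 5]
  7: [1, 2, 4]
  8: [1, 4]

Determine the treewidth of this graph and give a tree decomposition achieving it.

Every bag has size at most 3, so the width is 3 − 1 = 2 and tw(G) ≤ 2. Since 1–8–4–7–1 is a cycle in G, G is not acyclic. Forests are exactly the graphs of treewidth ≤ 1, so tw(G) ≥ 2. Hence tw(G) = 2 exactly.

Treewidth 2.
Bags: B1 = {1, 7, 8}  B2 = {4, 7, 8}  B3 = {2, 4, 7}  B4 = {2, 4, 6}  B5 = {2, 3, 6}  B6 = {3, 5, 6}
Tree: B1–B2, B2–B3, B3–B4, B4–B5, B5–B6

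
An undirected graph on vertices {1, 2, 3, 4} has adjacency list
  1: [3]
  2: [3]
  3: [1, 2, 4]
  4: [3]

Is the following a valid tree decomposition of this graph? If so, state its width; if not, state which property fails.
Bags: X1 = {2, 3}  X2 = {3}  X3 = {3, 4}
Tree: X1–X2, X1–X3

A tree decomposition must satisfy three properties: every vertex lies in some bag; for every edge, both endpoints lie together in some bag; and for every vertex, the bags containing it form a connected subtree. Here vertex 1 appears in no bag, so the decomposition is invalid.

No — vertex 1 appears in no bag.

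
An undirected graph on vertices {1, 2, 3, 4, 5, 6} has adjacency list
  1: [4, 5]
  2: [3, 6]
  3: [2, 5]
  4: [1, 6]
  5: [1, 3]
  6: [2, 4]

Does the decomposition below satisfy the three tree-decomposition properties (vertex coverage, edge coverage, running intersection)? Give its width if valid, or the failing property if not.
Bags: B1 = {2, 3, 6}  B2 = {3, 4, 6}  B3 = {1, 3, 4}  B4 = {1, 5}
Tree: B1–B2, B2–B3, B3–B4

A tree decomposition must satisfy three properties: every vertex lies in some bag; for every edge, both endpoints lie together in some bag; and for every vertex, the bags containing it form a connected subtree. Here edge (3,5) lies in no bag, so the decomposition is invalid.

No — edge (3,5) lies in no bag.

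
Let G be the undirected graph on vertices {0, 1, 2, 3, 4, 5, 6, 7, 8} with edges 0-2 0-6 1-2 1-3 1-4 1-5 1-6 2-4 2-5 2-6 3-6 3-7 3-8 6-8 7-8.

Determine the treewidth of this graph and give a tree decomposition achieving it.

The largest bag has 3 vertices, giving width 2; this decomposition certifies tw(G) ≤ 2. On the other hand G contains the 3-clique {0, 2, 6}. A clique must lie in a single bag of any decomposition, so no decomposition can have width below 2. Combining the bounds, tw(G) = 2.

Treewidth 2.
Bags: B1 = {0, 2, 6}  B2 = {1, 2, 6}  B3 = {1, 3, 6}  B4 = {1, 2, 5}  B5 = {3, 6, 8}  B6 = {3, 7, 8}  B7 = {1, 2, 4}
Tree: B1–B2, B2–B3, B2–B4, B3–B5, B5–B6, B2–B7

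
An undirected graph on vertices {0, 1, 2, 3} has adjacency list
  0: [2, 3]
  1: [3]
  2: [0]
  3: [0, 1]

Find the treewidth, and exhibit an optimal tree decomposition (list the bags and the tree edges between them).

Each bag holds 2 vertices, so the decomposition has width 1, which upper-bounds the treewidth. Since G has at least one edge (e.g. 3–0), it is not an edgeless graph, so tw(G) ≥ 1. Combining the bounds, tw(G) = 1.

Treewidth 1.
One optimal decomposition is:
Bags: B1 = {0, 3}  B2 = {0, 2}  B3 = {1, 3}
Tree: B1–B2, B1–B3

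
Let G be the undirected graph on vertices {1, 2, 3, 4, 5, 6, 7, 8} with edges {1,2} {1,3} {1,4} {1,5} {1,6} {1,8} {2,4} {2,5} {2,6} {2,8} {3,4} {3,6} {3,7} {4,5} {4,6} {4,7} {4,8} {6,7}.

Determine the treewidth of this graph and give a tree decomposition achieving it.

The largest bag has 4 vertices, giving width 3; this decomposition certifies tw(G) ≤ 3. For the lower bound, the 4 vertices {1, 2, 4, 8} are pairwise adjacent, and any tree decomposition puts a clique entirely inside one bag — forcing width ≥ 3. Hence tw(G) = 3 exactly.

Treewidth 3.
One optimal decomposition is:
Bags: B1 = {1, 3, 4, 6}  B2 = {3, 4, 6, 7}  B3 = {1, 2, 4, 6}  B4 = {1, 2, 4, 8}  B5 = {1, 2, 4, 5}
Tree: B1–B2, B1–B3, B3–B4, B4–B5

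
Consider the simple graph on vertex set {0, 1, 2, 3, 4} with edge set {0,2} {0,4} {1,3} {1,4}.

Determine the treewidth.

A width-1 tree decomposition is:
Bags: B1 = {0, 2}  B2 = {0, 4}  B3 = {1, 4}  B4 = {1, 3}
Tree: B1–B2, B2–B3, B3–B4
Every bag has size at most 2, so the width is 2 − 1 = 1 and tw(G) ≤ 1. Since G has at least one edge (e.g. 2–0), it is not an edgeless graph, so tw(G) ≥ 1. Combining the bounds, tw(G) = 1.

1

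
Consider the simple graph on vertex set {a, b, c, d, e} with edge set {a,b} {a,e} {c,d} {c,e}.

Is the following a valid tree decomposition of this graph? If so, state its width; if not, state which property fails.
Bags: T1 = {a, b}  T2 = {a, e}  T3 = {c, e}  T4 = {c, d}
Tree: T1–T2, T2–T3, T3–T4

Every vertex of G appears in some bag (union = {a, b, c, d, e}); every edge is covered by a bag; and for each vertex v the set of bags containing v is connected in the bag tree. The decomposition is therefore valid. The largest bag has 2 vertices, so the width is 1.

Yes; width 1.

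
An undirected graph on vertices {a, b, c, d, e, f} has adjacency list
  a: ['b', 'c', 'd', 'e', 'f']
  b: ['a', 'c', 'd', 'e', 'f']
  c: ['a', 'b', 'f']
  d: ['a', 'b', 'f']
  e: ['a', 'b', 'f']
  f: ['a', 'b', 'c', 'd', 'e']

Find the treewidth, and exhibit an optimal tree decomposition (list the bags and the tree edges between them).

Each bag holds 4 vertices, so the decomposition has width 3, which upper-bounds the treewidth. On the other hand G contains the 4-clique {a, b, d, f}. A clique must lie in a single bag of any decomposition, so no decomposition can have width below 3. Therefore the treewidth is 3.

Treewidth 3.
One optimal decomposition is:
Bags: B1 = {a, b, d, f}  B2 = {a, b, e, f}  B3 = {a, b, c, f}
Tree: B1–B2, B2–B3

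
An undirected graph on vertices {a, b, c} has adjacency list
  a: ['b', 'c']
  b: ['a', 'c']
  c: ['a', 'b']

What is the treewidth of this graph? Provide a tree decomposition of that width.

Treewidth 2.
One optimal decomposition is:
Bags: B1 = {a, b, c}
Tree: (single bag)

With just one bag of size 3, the width is 3 − 1 = 2, so tw(G) ≤ 2. Conversely, {a, b, c} is a clique of size 3, and the vertices of any clique must share a bag in every tree decomposition; so some bag has ≥ 3 vertices and tw(G) ≥ 2. Therefore the treewidth is 2.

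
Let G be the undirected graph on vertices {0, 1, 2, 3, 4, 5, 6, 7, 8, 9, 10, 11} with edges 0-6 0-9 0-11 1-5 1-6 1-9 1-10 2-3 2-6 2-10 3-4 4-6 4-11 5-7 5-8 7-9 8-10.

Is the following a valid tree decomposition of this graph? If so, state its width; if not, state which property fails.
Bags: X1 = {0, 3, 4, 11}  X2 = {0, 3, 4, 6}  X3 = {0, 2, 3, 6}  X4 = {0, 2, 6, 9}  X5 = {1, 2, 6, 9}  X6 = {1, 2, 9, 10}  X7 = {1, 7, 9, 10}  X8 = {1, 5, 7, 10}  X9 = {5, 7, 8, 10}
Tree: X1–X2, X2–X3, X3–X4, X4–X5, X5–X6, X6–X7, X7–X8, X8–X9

Checking the three conditions: (i) the bags cover all of {0, 1, 2, 3, 4, 5, 6, 7, 8, 9, 10, 11}; (ii) for each edge, some bag contains both endpoints; (iii) the bags containing any fixed vertex form a subtree. All hold, so the decomposition is valid with width 4 − 1 = 3.

Yes; width 3.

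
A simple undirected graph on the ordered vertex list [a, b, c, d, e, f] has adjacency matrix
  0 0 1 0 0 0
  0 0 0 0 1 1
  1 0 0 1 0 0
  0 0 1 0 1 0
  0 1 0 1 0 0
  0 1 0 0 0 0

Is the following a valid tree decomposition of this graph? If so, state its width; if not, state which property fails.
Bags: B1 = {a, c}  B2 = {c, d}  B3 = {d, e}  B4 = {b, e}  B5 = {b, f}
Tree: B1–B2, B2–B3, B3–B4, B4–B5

Yes; width 1.

Every vertex of G appears in some bag (union = {a, b, c, d, e, f}); every edge is covered by a bag; and for each vertex v the set of bags containing v is connected in the bag tree. The decomposition is therefore valid. The largest bag has 2 vertices, so the width is 1.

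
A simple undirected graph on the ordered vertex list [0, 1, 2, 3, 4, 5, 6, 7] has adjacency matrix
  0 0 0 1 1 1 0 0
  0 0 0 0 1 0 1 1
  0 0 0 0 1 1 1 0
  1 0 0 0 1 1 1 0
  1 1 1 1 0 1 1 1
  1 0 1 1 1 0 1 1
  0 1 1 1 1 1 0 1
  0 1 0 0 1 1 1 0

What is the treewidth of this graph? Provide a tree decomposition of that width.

The largest bag has 4 vertices, giving width 3; this decomposition certifies tw(G) ≤ 3. For the lower bound, the 4 vertices {1, 4, 6, 7} are pairwise adjacent, and any tree decomposition puts a clique entirely inside one bag — forcing width ≥ 3. Therefore the treewidth is 3.

Treewidth 3.
One such decomposition:
Bags: B1 = {4, 5, 6, 7}  B2 = {3, 4, 5, 6}  B3 = {1, 4, 6, 7}  B4 = {0, 3, 4, 5}  B5 = {2, 4, 5, 6}
Tree: B1–B2, B1–B3, B2–B4, B1–B5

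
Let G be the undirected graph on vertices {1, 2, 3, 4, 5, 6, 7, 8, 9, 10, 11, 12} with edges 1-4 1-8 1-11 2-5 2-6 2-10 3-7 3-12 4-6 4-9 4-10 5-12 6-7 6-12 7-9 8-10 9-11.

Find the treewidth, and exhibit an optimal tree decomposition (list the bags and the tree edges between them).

The largest bag has 4 vertices, giving width 3; this decomposition certifies tw(G) ≤ 3. For the lower bound: the 4 vertex sets {3,5,12}, {2}, {6}, {4,7,9,10} are disjoint, each induces a connected subgraph, and every pair is joined by at least one edge of G. Contracting each set to a single vertex therefore yields K_{4} as a minor, and since treewidth is minor-monotone, tw(G) ≥ tw(K_{4}) = 3. Hence tw(G) = 3 exactly.

Treewidth 3.
One optimal decomposition is:
Bags: B1 = {2, 3, 5, 12}  B2 = {2, 3, 6, 12}  B3 = {2, 3, 6, 7}  B4 = {2, 6, 7, 10}  B5 = {4, 6, 7, 10}  B6 = {4, 7, 9, 10}  B7 = {4, 8, 9, 10}  B8 = {1, 4, 8, 9}  B9 = {1, 8, 9, 11}
Tree: B1–B2, B2–B3, B3–B4, B4–B5, B5–B6, B6–B7, B7–B8, B8–B9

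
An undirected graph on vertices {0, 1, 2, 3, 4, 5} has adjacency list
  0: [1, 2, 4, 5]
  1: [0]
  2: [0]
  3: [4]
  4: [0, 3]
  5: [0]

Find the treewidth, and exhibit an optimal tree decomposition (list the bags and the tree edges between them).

Treewidth 1.
One such decomposition:
Bags: B1 = {0, 4}  B2 = {0, 1}  B3 = {3, 4}  B4 = {0, 5}  B5 = {0, 2}
Tree: B1–B2, B1–B3, B1–B4, B4–B5

The largest bag has 2 vertices, giving width 1; this decomposition certifies tw(G) ≤ 1. Any graph with an edge has treewidth ≥ 1, and G has the edge 4–0. The upper and lower bounds meet at 1, so that is the treewidth.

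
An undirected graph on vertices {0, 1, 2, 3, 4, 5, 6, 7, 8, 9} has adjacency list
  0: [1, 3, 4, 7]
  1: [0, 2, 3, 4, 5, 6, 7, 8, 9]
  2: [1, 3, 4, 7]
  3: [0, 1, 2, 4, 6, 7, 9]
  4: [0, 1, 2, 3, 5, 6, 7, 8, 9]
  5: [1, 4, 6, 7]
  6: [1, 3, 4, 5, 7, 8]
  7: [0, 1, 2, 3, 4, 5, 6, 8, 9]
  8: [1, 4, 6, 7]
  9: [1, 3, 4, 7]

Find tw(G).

4

A width-4 tree decomposition is:
Bags: B1 = {1, 3, 4, 6, 7}  B2 = {1, 4, 5, 6, 7}  B3 = {0, 1, 3, 4, 7}  B4 = {1, 4, 6, 7, 8}  B5 = {1, 3, 4, 7, 9}  B6 = {1, 2, 3, 4, 7}
Tree: B1–B2, B1–B3, B2–B4, B1–B5, B3–B6
Every bag has size at most 5, so the width is 5 − 1 = 4 and tw(G) ≤ 4. Conversely, {1, 4, 6, 7, 8} is a clique of size 5, and the vertices of any clique must share a bag in every tree decomposition; so some bag has ≥ 5 vertices and tw(G) ≥ 4. Hence tw(G) = 4 exactly.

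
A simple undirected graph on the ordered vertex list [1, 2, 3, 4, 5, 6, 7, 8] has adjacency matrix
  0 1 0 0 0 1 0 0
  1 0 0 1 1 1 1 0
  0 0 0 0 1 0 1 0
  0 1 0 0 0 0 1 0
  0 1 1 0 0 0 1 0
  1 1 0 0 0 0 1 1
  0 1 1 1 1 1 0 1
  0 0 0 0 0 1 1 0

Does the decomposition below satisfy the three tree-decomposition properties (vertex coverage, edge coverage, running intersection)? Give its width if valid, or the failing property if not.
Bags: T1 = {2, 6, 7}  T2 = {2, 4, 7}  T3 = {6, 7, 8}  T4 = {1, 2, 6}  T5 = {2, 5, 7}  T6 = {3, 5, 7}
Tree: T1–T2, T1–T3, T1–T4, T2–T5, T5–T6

Every vertex of G appears in some bag (union = {1, 2, 3, 4, 5, 6, 7, 8}); every edge is covered by a bag; and for each vertex v the set of bags containing v is connected in the bag tree. The decomposition is therefore valid. The largest bag has 3 vertices, so the width is 2.

Yes; width 2.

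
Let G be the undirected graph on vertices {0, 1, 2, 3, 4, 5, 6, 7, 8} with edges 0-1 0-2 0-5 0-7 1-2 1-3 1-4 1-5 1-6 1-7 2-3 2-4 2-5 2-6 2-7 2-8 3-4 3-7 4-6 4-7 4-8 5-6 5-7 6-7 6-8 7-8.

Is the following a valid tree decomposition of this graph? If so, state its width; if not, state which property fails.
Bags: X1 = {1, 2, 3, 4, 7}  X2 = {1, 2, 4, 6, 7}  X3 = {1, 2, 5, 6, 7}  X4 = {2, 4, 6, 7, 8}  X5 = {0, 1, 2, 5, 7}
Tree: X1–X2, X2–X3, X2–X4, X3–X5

Vertex coverage: the bags together contain {0, 1, 2, 3, 4, 5, 6, 7, 8}, the full vertex set. Edge coverage: each edge of G has both endpoints in at least one bag. Running intersection: for every vertex, the bags containing it form a connected subtree. All three properties hold, so this is a valid tree decomposition of width max|bag| − 1 = 4, and hence tw(G) ≤ 4.

Yes; width 4.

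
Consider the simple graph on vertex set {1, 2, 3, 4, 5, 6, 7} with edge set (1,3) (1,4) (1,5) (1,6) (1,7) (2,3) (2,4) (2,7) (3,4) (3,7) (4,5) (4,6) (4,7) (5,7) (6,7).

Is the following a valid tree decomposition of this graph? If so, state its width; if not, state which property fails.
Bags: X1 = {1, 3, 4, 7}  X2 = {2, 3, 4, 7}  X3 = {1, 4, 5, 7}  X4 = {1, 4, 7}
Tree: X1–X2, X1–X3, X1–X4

A tree decomposition must satisfy three properties: every vertex lies in some bag; for every edge, both endpoints lie together in some bag; and for every vertex, the bags containing it form a connected subtree. Here vertex 6 appears in no bag, so the decomposition is invalid.

No — vertex 6 appears in no bag.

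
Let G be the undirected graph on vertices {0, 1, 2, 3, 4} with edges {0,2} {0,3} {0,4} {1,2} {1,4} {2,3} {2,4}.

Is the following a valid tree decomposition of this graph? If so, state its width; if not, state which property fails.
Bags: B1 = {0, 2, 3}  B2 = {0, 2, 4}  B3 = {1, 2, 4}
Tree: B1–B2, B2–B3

Yes; width 2.

Checking the three conditions: (i) the bags cover all of {0, 1, 2, 3, 4}; (ii) for each edge, some bag contains both endpoints; (iii) the bags containing any fixed vertex form a subtree. All hold, so the decomposition is valid with width 3 − 1 = 2.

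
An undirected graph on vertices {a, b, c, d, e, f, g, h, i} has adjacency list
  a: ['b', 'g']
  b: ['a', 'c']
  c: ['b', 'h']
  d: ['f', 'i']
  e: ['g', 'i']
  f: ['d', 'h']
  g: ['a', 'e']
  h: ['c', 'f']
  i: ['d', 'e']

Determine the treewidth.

A width-2 tree decomposition is:
Bags: B1 = {c, f, h}  B2 = {c, d, f}  B3 = {c, d, i}  B4 = {c, e, i}  B5 = {c, e, g}  B6 = {a, c, g}  B7 = {a, b, c}
Tree: B1–B2, B2–B3, B3–B4, B4–B5, B5–B6, B6–B7
Each bag holds 3 vertices, so the decomposition has width 2, which upper-bounds the treewidth. For the lower bound, G contains the cycle c–h–f–d–i–e–g–a–b–c, so G is not a forest; only forests have treewidth ≤ 1, hence tw(G) ≥ 2. Hence tw(G) = 2 exactly.

2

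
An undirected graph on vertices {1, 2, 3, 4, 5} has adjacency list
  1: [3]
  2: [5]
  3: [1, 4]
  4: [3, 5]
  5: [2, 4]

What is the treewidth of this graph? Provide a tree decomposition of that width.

The largest bag has 2 vertices, giving width 1; this decomposition certifies tw(G) ≤ 1. G has an edge, so its treewidth is at least 1. Hence tw(G) = 1 exactly.

Treewidth 1.
Bags: B1 = {4, 5}  B2 = {3, 4}  B3 = {2, 5}  B4 = {1, 3}
Tree: B1–B2, B1–B3, B2–B4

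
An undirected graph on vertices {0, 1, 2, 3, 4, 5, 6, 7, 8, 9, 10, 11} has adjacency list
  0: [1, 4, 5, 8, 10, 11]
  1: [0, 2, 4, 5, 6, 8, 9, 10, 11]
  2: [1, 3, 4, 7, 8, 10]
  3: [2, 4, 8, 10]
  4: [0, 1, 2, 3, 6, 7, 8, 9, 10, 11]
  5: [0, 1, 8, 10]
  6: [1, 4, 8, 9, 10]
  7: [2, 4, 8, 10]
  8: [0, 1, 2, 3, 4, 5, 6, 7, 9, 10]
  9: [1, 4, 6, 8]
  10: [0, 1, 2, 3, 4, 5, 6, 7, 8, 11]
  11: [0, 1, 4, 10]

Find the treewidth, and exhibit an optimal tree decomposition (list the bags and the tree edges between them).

The largest bag has 5 vertices, giving width 4; this decomposition certifies tw(G) ≤ 4. Conversely, {1, 4, 6, 8, 9} is a clique of size 5, and the vertices of any clique must share a bag in every tree decomposition; so some bag has ≥ 5 vertices and tw(G) ≥ 4. The upper and lower bounds meet at 4, so that is the treewidth.

Treewidth 4.
One such decomposition:
Bags: B1 = {0, 1, 4, 8, 10}  B2 = {1, 4, 6, 8, 10}  B3 = {0, 1, 4, 10, 11}  B4 = {1, 4, 6, 8, 9}  B5 = {1, 2, 4, 8, 10}  B6 = {2, 4, 7, 8, 10}  B7 = {0, 1, 5, 8, 10}  B8 = {2, 3, 4, 8, 10}
Tree: B1–B2, B1–B3, B2–B4, B2–B5, B5–B6, B1–B7, B6–B8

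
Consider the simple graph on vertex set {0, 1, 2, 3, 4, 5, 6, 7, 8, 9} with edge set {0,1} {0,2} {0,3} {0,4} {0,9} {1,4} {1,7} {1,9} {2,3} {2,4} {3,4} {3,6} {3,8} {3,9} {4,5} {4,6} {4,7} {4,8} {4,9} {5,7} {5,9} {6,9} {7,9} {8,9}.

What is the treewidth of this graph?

A width-3 tree decomposition is:
Bags: B1 = {0, 2, 3, 4}  B2 = {0, 3, 4, 9}  B3 = {0, 1, 4, 9}  B4 = {1, 4, 7, 9}  B5 = {3, 4, 6, 9}  B6 = {4, 5, 7, 9}  B7 = {3, 4, 8, 9}
Tree: B1–B2, B2–B3, B3–B4, B2–B5, B4–B6, B2–B7
The largest bag has 4 vertices, giving width 3; this decomposition certifies tw(G) ≤ 3. Conversely, {0, 1, 4, 9} is a clique of size 4, and the vertices of any clique must share a bag in every tree decomposition; so some bag has ≥ 4 vertices and tw(G) ≥ 3. Therefore the treewidth is 3.

3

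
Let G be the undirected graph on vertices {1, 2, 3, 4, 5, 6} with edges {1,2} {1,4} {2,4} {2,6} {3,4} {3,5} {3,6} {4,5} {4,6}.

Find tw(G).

A width-2 tree decomposition is:
Bags: B1 = {2, 4, 6}  B2 = {3, 4, 6}  B3 = {1, 2, 4}  B4 = {3, 4, 5}
Tree: B1–B2, B1–B3, B2–B4
Each bag holds 3 vertices, so the decomposition has width 2, which upper-bounds the treewidth. On the other hand G contains the 3-clique {1, 2, 4}. A clique must lie in a single bag of any decomposition, so no decomposition can have width below 2. Combining the bounds, tw(G) = 2.

2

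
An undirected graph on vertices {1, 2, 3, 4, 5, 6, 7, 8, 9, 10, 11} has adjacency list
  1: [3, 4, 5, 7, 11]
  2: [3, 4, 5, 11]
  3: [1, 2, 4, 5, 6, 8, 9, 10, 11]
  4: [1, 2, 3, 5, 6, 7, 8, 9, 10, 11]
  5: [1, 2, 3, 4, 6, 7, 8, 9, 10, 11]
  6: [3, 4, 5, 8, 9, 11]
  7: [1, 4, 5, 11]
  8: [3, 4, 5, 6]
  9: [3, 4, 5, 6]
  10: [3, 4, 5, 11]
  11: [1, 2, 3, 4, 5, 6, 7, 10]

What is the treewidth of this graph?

4

A width-4 tree decomposition is:
Bags: B1 = {3, 4, 5, 10, 11}  B2 = {1, 3, 4, 5, 11}  B3 = {1, 4, 5, 7, 11}  B4 = {2, 3, 4, 5, 11}  B5 = {3, 4, 5, 6, 11}  B6 = {3, 4, 5, 6, 8}  B7 = {3, 4, 5, 6, 9}
Tree: B1–B2, B2–B3, B1–B4, B4–B5, B5–B6, B6–B7
The largest bag has 5 vertices, giving width 4; this decomposition certifies tw(G) ≤ 4. For the lower bound, the 5 vertices {3, 4, 5, 6, 8} are pairwise adjacent, and any tree decomposition puts a clique entirely inside one bag — forcing width ≥ 4. Combining the bounds, tw(G) = 4.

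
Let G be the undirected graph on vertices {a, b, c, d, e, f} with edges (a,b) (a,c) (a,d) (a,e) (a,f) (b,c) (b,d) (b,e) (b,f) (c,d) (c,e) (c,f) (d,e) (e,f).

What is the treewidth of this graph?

4

A width-4 tree decomposition is:
Bags: B1 = {a, b, c, d, e}  B2 = {a, b, c, e, f}
Tree: B1–B2
Each bag holds 5 vertices, so the decomposition has width 4, which upper-bounds the treewidth. On the other hand G contains the 5-clique {a, b, c, d, e}. A clique must lie in a single bag of any decomposition, so no decomposition can have width below 4. Therefore the treewidth is 4.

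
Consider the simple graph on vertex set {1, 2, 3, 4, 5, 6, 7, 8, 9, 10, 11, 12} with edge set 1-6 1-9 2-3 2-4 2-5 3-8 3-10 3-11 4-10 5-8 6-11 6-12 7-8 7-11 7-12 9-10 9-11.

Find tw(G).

3

A width-3 tree decomposition is:
Bags: B1 = {1, 6, 7, 12}  B2 = {1, 6, 7, 11}  B3 = {1, 7, 9, 11}  B4 = {7, 8, 9, 11}  B5 = {3, 8, 9, 11}  B6 = {3, 8, 9, 10}  B7 = {3, 5, 8, 10}  B8 = {2, 3, 5, 10}  B9 = {2, 4, 5, 10}
Tree: B1–B2, B2–B3, B3–B4, B4–B5, B5–B6, B6–B7, B7–B8, B8–B9
Every bag has size at most 4, so the width is 4 − 1 = 3 and tw(G) ≤ 3. For the lower bound: the 4 vertex sets {1,6,12}, {7}, {11}, {3,8,9,10} are disjoint, each induces a connected subgraph, and every pair is joined by at least one edge of G. Contracting each set to a single vertex therefore yields K_{4} as a minor, and since treewidth is minor-monotone, tw(G) ≥ tw(K_{4}) = 3. Therefore the treewidth is 3.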